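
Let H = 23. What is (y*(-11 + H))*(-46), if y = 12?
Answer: -6624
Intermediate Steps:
(y*(-11 + H))*(-46) = (12*(-11 + 23))*(-46) = (12*12)*(-46) = 144*(-46) = -6624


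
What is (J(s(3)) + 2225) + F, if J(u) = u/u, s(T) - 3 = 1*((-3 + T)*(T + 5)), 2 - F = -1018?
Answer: 3246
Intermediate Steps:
F = 1020 (F = 2 - 1*(-1018) = 2 + 1018 = 1020)
s(T) = 3 + (-3 + T)*(5 + T) (s(T) = 3 + 1*((-3 + T)*(T + 5)) = 3 + 1*((-3 + T)*(5 + T)) = 3 + (-3 + T)*(5 + T))
J(u) = 1
(J(s(3)) + 2225) + F = (1 + 2225) + 1020 = 2226 + 1020 = 3246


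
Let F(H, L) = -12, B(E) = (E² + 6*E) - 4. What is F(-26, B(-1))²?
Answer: 144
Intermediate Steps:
B(E) = -4 + E² + 6*E
F(-26, B(-1))² = (-12)² = 144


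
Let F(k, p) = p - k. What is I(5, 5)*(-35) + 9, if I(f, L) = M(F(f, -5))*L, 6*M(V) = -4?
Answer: 377/3 ≈ 125.67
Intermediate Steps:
M(V) = -⅔ (M(V) = (⅙)*(-4) = -⅔)
I(f, L) = -2*L/3
I(5, 5)*(-35) + 9 = -⅔*5*(-35) + 9 = -10/3*(-35) + 9 = 350/3 + 9 = 377/3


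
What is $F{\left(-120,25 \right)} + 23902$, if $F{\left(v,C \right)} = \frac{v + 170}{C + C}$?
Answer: $23903$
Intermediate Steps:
$F{\left(v,C \right)} = \frac{170 + v}{2 C}$
$F{\left(-120,25 \right)} + 23902 = \frac{170 - 120}{2 \cdot 25} + 23902 = \frac{1}{2} \cdot \frac{1}{25} \cdot 50 + 23902 = 1 + 23902 = 23903$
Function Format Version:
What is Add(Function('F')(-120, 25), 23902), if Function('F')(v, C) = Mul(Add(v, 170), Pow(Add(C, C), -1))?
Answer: 23903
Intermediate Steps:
Function('F')(v, C) = Mul(Rational(1, 2), Pow(C, -1), Add(170, v)) (Function('F')(v, C) = Mul(Add(170, v), Pow(Mul(2, C), -1)) = Mul(Add(170, v), Mul(Rational(1, 2), Pow(C, -1))) = Mul(Rational(1, 2), Pow(C, -1), Add(170, v)))
Add(Function('F')(-120, 25), 23902) = Add(Mul(Rational(1, 2), Pow(25, -1), Add(170, -120)), 23902) = Add(Mul(Rational(1, 2), Rational(1, 25), 50), 23902) = Add(1, 23902) = 23903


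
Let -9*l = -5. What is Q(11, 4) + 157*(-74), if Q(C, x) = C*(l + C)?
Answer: -103418/9 ≈ -11491.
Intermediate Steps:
l = 5/9 (l = -⅑*(-5) = 5/9 ≈ 0.55556)
Q(C, x) = C*(5/9 + C)
Q(11, 4) + 157*(-74) = (⅑)*11*(5 + 9*11) + 157*(-74) = (⅑)*11*(5 + 99) - 11618 = (⅑)*11*104 - 11618 = 1144/9 - 11618 = -103418/9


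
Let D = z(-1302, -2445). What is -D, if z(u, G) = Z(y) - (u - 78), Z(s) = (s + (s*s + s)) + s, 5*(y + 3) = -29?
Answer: -35776/25 ≈ -1431.0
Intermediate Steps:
y = -44/5 (y = -3 + (⅕)*(-29) = -3 - 29/5 = -44/5 ≈ -8.8000)
Z(s) = s² + 3*s (Z(s) = (s + (s² + s)) + s = (s + (s + s²)) + s = (s² + 2*s) + s = s² + 3*s)
z(u, G) = 3226/25 - u (z(u, G) = -44*(3 - 44/5)/5 - (u - 78) = -44/5*(-29/5) - (-78 + u) = 1276/25 + (78 - u) = 3226/25 - u)
D = 35776/25 (D = 3226/25 - 1*(-1302) = 3226/25 + 1302 = 35776/25 ≈ 1431.0)
-D = -1*35776/25 = -35776/25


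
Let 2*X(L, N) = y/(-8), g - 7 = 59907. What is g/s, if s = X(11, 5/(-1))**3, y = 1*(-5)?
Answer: 245407744/125 ≈ 1.9633e+6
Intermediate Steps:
g = 59914 (g = 7 + 59907 = 59914)
y = -5
X(L, N) = 5/16 (X(L, N) = (-5/(-8))/2 = (-5*(-1/8))/2 = (1/2)*(5/8) = 5/16)
s = 125/4096 (s = (5/16)**3 = 125/4096 ≈ 0.030518)
g/s = 59914/(125/4096) = 59914*(4096/125) = 245407744/125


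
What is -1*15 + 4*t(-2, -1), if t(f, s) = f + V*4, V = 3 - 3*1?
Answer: -23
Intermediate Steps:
V = 0 (V = 3 - 3 = 0)
t(f, s) = f (t(f, s) = f + 0*4 = f + 0 = f)
-1*15 + 4*t(-2, -1) = -1*15 + 4*(-2) = -15 - 8 = -23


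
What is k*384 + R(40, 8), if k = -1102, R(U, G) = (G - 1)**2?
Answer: -423119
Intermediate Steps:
R(U, G) = (-1 + G)**2
k*384 + R(40, 8) = -1102*384 + (-1 + 8)**2 = -423168 + 7**2 = -423168 + 49 = -423119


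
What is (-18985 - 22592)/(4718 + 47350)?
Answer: -13859/17356 ≈ -0.79851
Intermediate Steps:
(-18985 - 22592)/(4718 + 47350) = -41577/52068 = -41577*1/52068 = -13859/17356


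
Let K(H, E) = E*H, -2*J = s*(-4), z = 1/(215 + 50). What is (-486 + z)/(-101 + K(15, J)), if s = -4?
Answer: 128789/58565 ≈ 2.1991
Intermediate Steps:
z = 1/265 ≈ 0.0037736
J = -8 (J = -(-2)*(-4) = -1/2*16 = -8)
(-486 + z)/(-101 + K(15, J)) = (-486 + 1/265)/(-101 - 8*15) = -128789/(265*(-101 - 120)) = -128789/265/(-221) = -128789/265*(-1/221) = 128789/58565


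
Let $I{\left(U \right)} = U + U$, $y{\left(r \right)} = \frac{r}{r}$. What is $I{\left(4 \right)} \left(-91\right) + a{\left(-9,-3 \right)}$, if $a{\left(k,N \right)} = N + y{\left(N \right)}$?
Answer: $-730$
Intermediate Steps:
$y{\left(r \right)} = 1$
$a{\left(k,N \right)} = 1 + N$ ($a{\left(k,N \right)} = N + 1 = 1 + N$)
$I{\left(U \right)} = 2 U$
$I{\left(4 \right)} \left(-91\right) + a{\left(-9,-3 \right)} = 2 \cdot 4 \left(-91\right) + \left(1 - 3\right) = 8 \left(-91\right) - 2 = -728 - 2 = -730$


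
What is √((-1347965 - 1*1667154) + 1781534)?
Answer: 3*I*√137065 ≈ 1110.7*I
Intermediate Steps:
√((-1347965 - 1*1667154) + 1781534) = √((-1347965 - 1667154) + 1781534) = √(-3015119 + 1781534) = √(-1233585) = 3*I*√137065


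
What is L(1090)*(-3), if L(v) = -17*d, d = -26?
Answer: -1326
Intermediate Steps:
L(v) = 442 (L(v) = -17*(-26) = 442)
L(1090)*(-3) = 442*(-3) = -1326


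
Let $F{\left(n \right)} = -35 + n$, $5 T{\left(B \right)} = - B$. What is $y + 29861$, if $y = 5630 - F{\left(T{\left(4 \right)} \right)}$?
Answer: $\frac{177634}{5} \approx 35527.0$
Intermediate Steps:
$T{\left(B \right)} = - \frac{B}{5}$ ($T{\left(B \right)} = \frac{\left(-1\right) B}{5} = - \frac{B}{5}$)
$y = \frac{28329}{5}$ ($y = 5630 - \left(-35 - \frac{4}{5}\right) = 5630 - - \frac{179}{5} = 5630 + \frac{179}{5} = \frac{28329}{5} \approx 5665.8$)
$y + 29861 = \frac{28329}{5} + 29861 = \frac{177634}{5}$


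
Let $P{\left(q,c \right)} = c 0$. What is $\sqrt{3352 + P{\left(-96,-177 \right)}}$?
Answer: $2 \sqrt{838} \approx 57.896$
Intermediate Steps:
$P{\left(q,c \right)} = 0$
$\sqrt{3352 + P{\left(-96,-177 \right)}} = \sqrt{3352 + 0} = \sqrt{3352} = 2 \sqrt{838}$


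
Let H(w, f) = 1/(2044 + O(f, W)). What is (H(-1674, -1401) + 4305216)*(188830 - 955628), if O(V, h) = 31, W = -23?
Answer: -6850054363880398/2075 ≈ -3.3012e+12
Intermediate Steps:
H(w, f) = 1/2075 (H(w, f) = 1/(2044 + 31) = 1/2075)
(H(-1674, -1401) + 4305216)*(188830 - 955628) = (1/2075 + 4305216)*(188830 - 955628) = (8933323201/2075)*(-766798) = -6850054363880398/2075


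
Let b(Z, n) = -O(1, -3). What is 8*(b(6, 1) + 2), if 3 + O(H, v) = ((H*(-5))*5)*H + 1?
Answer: 232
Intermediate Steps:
O(H, v) = -2 - 25*H² (O(H, v) = -3 + (((H*(-5))*5)*H + 1) = -3 + ((-5*H*5)*H + 1) = -3 + ((-25*H)*H + 1) = -3 + (-25*H² + 1) = -3 + (1 - 25*H²) = -2 - 25*H²)
b(Z, n) = 27 (b(Z, n) = -(-2 - 25*1²) = -(-2 - 25*1) = -(-2 - 25) = -1*(-27) = 27)
8*(b(6, 1) + 2) = 8*(27 + 2) = 8*29 = 232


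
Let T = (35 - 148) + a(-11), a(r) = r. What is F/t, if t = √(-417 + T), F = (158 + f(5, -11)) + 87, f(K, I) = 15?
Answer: -260*I*√541/541 ≈ -11.178*I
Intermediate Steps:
T = -124 (T = (35 - 148) - 11 = -113 - 11 = -124)
F = 260 (F = (158 + 15) + 87 = 173 + 87 = 260)
t = I*√541 (t = √(-417 - 124) = √(-541) = I*√541 ≈ 23.259*I)
F/t = 260/((I*√541)) = 260*(-I*√541/541) = -260*I*√541/541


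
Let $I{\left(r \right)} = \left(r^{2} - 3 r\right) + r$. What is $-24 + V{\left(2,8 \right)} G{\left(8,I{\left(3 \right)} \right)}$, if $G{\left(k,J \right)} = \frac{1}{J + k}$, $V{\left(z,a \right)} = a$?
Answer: $- \frac{256}{11} \approx -23.273$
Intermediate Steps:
$I{\left(r \right)} = r^{2} - 2 r$
$-24 + V{\left(2,8 \right)} G{\left(8,I{\left(3 \right)} \right)} = -24 + \frac{8}{3 \left(-2 + 3\right) + 8} = -24 + \frac{8}{3 \cdot 1 + 8} = -24 + \frac{8}{3 + 8} = -24 + \frac{8}{11} = - \frac{256}{11}$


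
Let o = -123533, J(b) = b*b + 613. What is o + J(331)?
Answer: -13359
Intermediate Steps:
J(b) = 613 + b² (J(b) = b² + 613 = 613 + b²)
o + J(331) = -123533 + (613 + 331²) = -123533 + (613 + 109561) = -123533 + 110174 = -13359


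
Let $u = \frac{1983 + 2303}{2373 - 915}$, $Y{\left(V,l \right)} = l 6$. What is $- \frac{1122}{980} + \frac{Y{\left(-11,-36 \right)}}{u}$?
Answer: $- \frac{78359583}{1050070} \approx -74.623$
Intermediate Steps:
$Y{\left(V,l \right)} = 6 l$
$u = \frac{2143}{729}$ ($u = \frac{4286}{1458} = 4286 \cdot \frac{1}{1458} = \frac{2143}{729} \approx 2.9396$)
$- \frac{1122}{980} + \frac{Y{\left(-11,-36 \right)}}{u} = - \frac{1122}{980} + \frac{6 \left(-36\right)}{\frac{2143}{729}} = \left(-1122\right) \frac{1}{980} - \frac{157464}{2143} = - \frac{561}{490} - \frac{157464}{2143} = - \frac{78359583}{1050070}$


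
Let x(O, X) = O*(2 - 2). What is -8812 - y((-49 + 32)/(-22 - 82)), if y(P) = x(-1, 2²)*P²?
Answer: -8812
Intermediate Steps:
x(O, X) = 0 (x(O, X) = O*0 = 0)
y(P) = 0 (y(P) = 0*P² = 0)
-8812 - y((-49 + 32)/(-22 - 82)) = -8812 - 1*0 = -8812 + 0 = -8812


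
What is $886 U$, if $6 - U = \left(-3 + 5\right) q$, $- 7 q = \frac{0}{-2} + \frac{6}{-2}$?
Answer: $\frac{31896}{7} \approx 4556.6$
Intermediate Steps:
$q = \frac{3}{7}$ ($q = - \frac{\frac{0}{-2} + \frac{6}{-2}}{7} = - \frac{0 \left(- \frac{1}{2}\right) + 6 \left(- \frac{1}{2}\right)}{7} = - \frac{0 - 3}{7} = \left(- \frac{1}{7}\right) \left(-3\right) = \frac{3}{7} \approx 0.42857$)
$U = \frac{36}{7}$ ($U = 6 - \left(-3 + 5\right) \frac{3}{7} = 6 - 2 \cdot \frac{3}{7} = 6 - \frac{6}{7} = \frac{36}{7} \approx 5.1429$)
$886 U = 886 \cdot \frac{36}{7} = \frac{31896}{7}$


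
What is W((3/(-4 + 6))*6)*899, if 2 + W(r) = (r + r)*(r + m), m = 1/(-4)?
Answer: 279589/2 ≈ 1.3979e+5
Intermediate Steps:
m = -¼ ≈ -0.25000
W(r) = -2 + 2*r*(-¼ + r) (W(r) = -2 + (r + r)*(r - ¼) = -2 + (2*r)*(-¼ + r) = -2 + 2*r*(-¼ + r))
W((3/(-4 + 6))*6)*899 = (-2 + 2*((3/(-4 + 6))*6)² - 3/(-4 + 6)*6/2)*899 = (-2 + 2*((3/2)*6)² - 3/2*6/2)*899 = (-2 + 2*((3*(½))*6)² - 3*(½)*6/2)*899 = (-2 + 2*((3/2)*6)² - 3*6/4)*899 = (-2 + 2*9² - ½*9)*899 = (-2 + 2*81 - 9/2)*899 = (-2 + 162 - 9/2)*899 = (311/2)*899 = 279589/2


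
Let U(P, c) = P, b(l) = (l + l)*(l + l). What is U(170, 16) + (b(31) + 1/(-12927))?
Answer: 51888977/12927 ≈ 4014.0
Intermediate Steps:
b(l) = 4*l**2 (b(l) = (2*l)*(2*l) = 4*l**2)
U(170, 16) + (b(31) + 1/(-12927)) = 170 + (4*31**2 + 1/(-12927)) = 170 + (4*961 - 1/12927) = 170 + (3844 - 1/12927) = 170 + 49691387/12927 = 51888977/12927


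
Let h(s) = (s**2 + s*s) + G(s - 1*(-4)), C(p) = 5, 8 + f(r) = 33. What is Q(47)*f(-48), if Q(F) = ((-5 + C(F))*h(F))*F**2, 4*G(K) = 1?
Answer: 0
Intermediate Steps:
G(K) = 1/4 (G(K) = (1/4)*1 = 1/4)
f(r) = 25 (f(r) = -8 + 33 = 25)
h(s) = 1/4 + 2*s**2 (h(s) = (s**2 + s*s) + 1/4 = (s**2 + s**2) + 1/4 = 2*s**2 + 1/4 = 1/4 + 2*s**2)
Q(F) = 0 (Q(F) = ((-5 + 5)*(1/4 + 2*F**2))*F**2 = (0*(1/4 + 2*F**2))*F**2 = 0*F**2 = 0)
Q(47)*f(-48) = 0*25 = 0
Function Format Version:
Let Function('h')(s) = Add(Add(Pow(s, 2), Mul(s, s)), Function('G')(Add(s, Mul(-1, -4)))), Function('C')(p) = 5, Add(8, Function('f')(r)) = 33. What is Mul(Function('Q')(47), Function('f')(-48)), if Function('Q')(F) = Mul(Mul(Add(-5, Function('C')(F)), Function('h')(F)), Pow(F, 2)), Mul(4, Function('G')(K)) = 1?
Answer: 0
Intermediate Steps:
Function('G')(K) = Rational(1, 4) (Function('G')(K) = Mul(Rational(1, 4), 1) = Rational(1, 4))
Function('f')(r) = 25 (Function('f')(r) = Add(-8, 33) = 25)
Function('h')(s) = Add(Rational(1, 4), Mul(2, Pow(s, 2))) (Function('h')(s) = Add(Add(Pow(s, 2), Mul(s, s)), Rational(1, 4)) = Add(Add(Pow(s, 2), Pow(s, 2)), Rational(1, 4)) = Add(Mul(2, Pow(s, 2)), Rational(1, 4)) = Add(Rational(1, 4), Mul(2, Pow(s, 2))))
Function('Q')(F) = 0 (Function('Q')(F) = Mul(Mul(Add(-5, 5), Add(Rational(1, 4), Mul(2, Pow(F, 2)))), Pow(F, 2)) = Mul(Mul(0, Add(Rational(1, 4), Mul(2, Pow(F, 2)))), Pow(F, 2)) = Mul(0, Pow(F, 2)) = 0)
Mul(Function('Q')(47), Function('f')(-48)) = Mul(0, 25) = 0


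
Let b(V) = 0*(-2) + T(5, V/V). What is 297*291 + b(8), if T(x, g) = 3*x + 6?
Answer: 86448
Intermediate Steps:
T(x, g) = 6 + 3*x
b(V) = 21 (b(V) = 0*(-2) + (6 + 3*5) = 0 + (6 + 15) = 0 + 21 = 21)
297*291 + b(8) = 297*291 + 21 = 86427 + 21 = 86448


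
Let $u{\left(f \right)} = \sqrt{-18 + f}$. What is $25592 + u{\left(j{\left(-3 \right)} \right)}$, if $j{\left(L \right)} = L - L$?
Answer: $25592 + 3 i \sqrt{2} \approx 25592.0 + 4.2426 i$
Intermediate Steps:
$j{\left(L \right)} = 0$
$25592 + u{\left(j{\left(-3 \right)} \right)} = 25592 + \sqrt{-18 + 0} = 25592 + \sqrt{-18} = 25592 + 3 i \sqrt{2}$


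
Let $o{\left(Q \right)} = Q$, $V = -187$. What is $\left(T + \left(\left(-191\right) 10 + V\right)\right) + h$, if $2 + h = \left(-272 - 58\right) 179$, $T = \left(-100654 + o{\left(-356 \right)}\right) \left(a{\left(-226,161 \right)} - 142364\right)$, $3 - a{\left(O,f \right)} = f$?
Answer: $14396086051$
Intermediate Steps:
$a{\left(O,f \right)} = 3 - f$
$T = 14396147220$ ($T = \left(-100654 - 356\right) \left(\left(3 - 161\right) - 142364\right) = - 101010 \left(\left(3 - 161\right) - 142364\right) = - 101010 \left(-158 - 142364\right) = \left(-101010\right) \left(-142522\right) = 14396147220$)
$h = -59072$ ($h = -2 + \left(-272 - 58\right) 179 = -2 - 59070 = -59072$)
$\left(T + \left(\left(-191\right) 10 + V\right)\right) + h = \left(14396147220 - 2097\right) - 59072 = 14396145123 - 59072 = 14396086051$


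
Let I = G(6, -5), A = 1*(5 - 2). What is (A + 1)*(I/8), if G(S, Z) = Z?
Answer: -5/2 ≈ -2.5000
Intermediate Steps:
A = 3 (A = 1*3 = 3)
I = -5
(A + 1)*(I/8) = (3 + 1)*(-5/8) = 4*(-5*1/8) = 4*(-5/8) = -5/2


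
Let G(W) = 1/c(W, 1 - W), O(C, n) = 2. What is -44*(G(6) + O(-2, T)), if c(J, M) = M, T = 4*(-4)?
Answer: -396/5 ≈ -79.200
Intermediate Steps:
T = -16
G(W) = 1/(1 - W)
-44*(G(6) + O(-2, T)) = -44*(-1/(-1 + 6) + 2) = -44*(-1/5 + 2) = -44*(-1*⅕ + 2) = -44*(-⅕ + 2) = -44*9/5 = -396/5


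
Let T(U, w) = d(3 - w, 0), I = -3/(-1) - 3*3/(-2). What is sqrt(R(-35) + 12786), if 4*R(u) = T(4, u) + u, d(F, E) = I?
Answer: sqrt(204466)/4 ≈ 113.04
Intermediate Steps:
I = 15/2 (I = -3*(-1) - 9*(-1/2) = 3 + 9/2 = 15/2 ≈ 7.5000)
d(F, E) = 15/2
T(U, w) = 15/2
R(u) = 15/8 + u/4 (R(u) = (15/2 + u)/4 = 15/8 + u/4)
sqrt(R(-35) + 12786) = sqrt((15/8 + (1/4)*(-35)) + 12786) = sqrt((15/8 - 35/4) + 12786) = sqrt(-55/8 + 12786) = sqrt(102233/8) = sqrt(204466)/4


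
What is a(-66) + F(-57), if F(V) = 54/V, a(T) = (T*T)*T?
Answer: -5462442/19 ≈ -2.8750e+5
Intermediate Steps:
a(T) = T³ (a(T) = T²*T = T³)
a(-66) + F(-57) = (-66)³ + 54/(-57) = -287496 + 54*(-1/57) = -287496 - 18/19 = -5462442/19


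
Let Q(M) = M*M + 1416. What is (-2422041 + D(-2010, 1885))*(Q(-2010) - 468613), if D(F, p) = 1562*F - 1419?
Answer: -19876345221240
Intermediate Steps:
Q(M) = 1416 + M**2 (Q(M) = M**2 + 1416 = 1416 + M**2)
D(F, p) = -1419 + 1562*F
(-2422041 + D(-2010, 1885))*(Q(-2010) - 468613) = (-2422041 + (-1419 + 1562*(-2010)))*((1416 + (-2010)**2) - 468613) = (-2422041 + (-1419 - 3139620))*((1416 + 4040100) - 468613) = (-2422041 - 3141039)*(4041516 - 468613) = -5563080*3572903 = -19876345221240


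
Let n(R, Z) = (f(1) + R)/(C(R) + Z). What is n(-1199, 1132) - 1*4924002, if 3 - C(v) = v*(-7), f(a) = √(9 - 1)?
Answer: -35738405317/7258 - √2/3629 ≈ -4.9240e+6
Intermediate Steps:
f(a) = 2*√2 (f(a) = √8 = 2*√2)
C(v) = 3 + 7*v (C(v) = 3 - v*(-7) = 3 - (-7)*v = 3 + 7*v)
n(R, Z) = (R + 2*√2)/(3 + Z + 7*R) (n(R, Z) = (2*√2 + R)/((3 + 7*R) + Z) = (R + 2*√2)/(3 + Z + 7*R))
n(-1199, 1132) - 1*4924002 = (-1199 + 2*√2)/(3 + 1132 + 7*(-1199)) - 1*4924002 = (-1199 + 2*√2)/(3 + 1132 - 8393) - 4924002 = (-1199 + 2*√2)/(-7258) - 4924002 = -(-1199 + 2*√2)/7258 - 4924002 = (1199/7258 - √2/3629) - 4924002 = -35738405317/7258 - √2/3629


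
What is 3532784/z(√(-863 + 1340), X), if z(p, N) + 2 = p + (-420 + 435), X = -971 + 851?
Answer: -11481548/77 + 2649588*√53/77 ≈ 1.0140e+5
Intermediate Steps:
X = -120
z(p, N) = 13 + p (z(p, N) = -2 + (p + (-420 + 435)) = -2 + (p + 15) = -2 + (15 + p) = 13 + p)
3532784/z(√(-863 + 1340), X) = 3532784/(13 + √(-863 + 1340)) = 3532784/(13 + √477) = 3532784/(13 + 3*√53)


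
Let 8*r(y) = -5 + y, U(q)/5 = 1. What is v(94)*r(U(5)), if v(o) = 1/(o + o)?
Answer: 0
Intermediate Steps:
U(q) = 5 (U(q) = 5*1 = 5)
r(y) = -5/8 + y/8 (r(y) = (-5 + y)/8 = -5/8 + y/8)
v(o) = 1/(2*o)
v(94)*r(U(5)) = ((½)/94)*(-5/8 + (⅛)*5) = ((½)*(1/94))*(-5/8 + 5/8) = (1/188)*0 = 0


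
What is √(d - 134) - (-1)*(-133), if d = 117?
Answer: -133 + I*√17 ≈ -133.0 + 4.1231*I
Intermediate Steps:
√(d - 134) - (-1)*(-133) = √(117 - 134) - (-1)*(-133) = √(-17) - 1*133 = I*√17 - 133 = -133 + I*√17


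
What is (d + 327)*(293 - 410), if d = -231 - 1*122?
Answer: 3042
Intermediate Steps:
d = -353 (d = -231 - 122 = -353)
(d + 327)*(293 - 410) = (-353 + 327)*(293 - 410) = -26*(-117) = 3042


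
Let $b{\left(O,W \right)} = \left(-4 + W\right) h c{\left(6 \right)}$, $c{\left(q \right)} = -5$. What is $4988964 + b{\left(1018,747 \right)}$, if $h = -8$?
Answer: $5018684$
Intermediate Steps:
$b{\left(O,W \right)} = -160 + 40 W$ ($b{\left(O,W \right)} = \left(-4 + W\right) \left(-8\right) \left(-5\right) = \left(32 - 8 W\right) \left(-5\right) = -160 + 40 W$)
$4988964 + b{\left(1018,747 \right)} = 4988964 + \left(-160 + 40 \cdot 747\right) = 4988964 + \left(-160 + 29880\right) = 4988964 + 29720 = 5018684$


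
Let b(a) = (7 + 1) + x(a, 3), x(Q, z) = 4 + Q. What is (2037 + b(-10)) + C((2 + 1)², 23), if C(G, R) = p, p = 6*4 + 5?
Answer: 2068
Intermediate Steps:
p = 29 (p = 24 + 5 = 29)
C(G, R) = 29
b(a) = 12 + a (b(a) = (7 + 1) + (4 + a) = 8 + (4 + a) = 12 + a)
(2037 + b(-10)) + C((2 + 1)², 23) = (2037 + (12 - 10)) + 29 = (2037 + 2) + 29 = 2039 + 29 = 2068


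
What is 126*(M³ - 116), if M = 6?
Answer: 12600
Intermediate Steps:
126*(M³ - 116) = 126*(6³ - 116) = 126*(216 - 116) = 126*100 = 12600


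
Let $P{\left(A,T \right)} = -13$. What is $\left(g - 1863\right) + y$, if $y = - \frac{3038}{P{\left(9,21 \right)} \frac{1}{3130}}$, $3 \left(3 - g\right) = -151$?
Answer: $\frac{28456243}{39} \approx 7.2965 \cdot 10^{5}$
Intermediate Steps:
$g = \frac{160}{3}$ ($g = 3 - - \frac{151}{3} = 3 + \frac{151}{3} = \frac{160}{3} \approx 53.333$)
$y = \frac{9508940}{13}$ ($y = - \frac{3038}{\left(-13\right) \frac{1}{3130}} = - \frac{3038}{- \frac{13}{3130}} = \left(-3038\right) \left(- \frac{3130}{13}\right) = \frac{9508940}{13} \approx 7.3146 \cdot 10^{5}$)
$\left(g - 1863\right) + y = \left(\frac{160}{3} - 1863\right) + \frac{9508940}{13} = - \frac{5429}{3} + \frac{9508940}{13} = \frac{28456243}{39}$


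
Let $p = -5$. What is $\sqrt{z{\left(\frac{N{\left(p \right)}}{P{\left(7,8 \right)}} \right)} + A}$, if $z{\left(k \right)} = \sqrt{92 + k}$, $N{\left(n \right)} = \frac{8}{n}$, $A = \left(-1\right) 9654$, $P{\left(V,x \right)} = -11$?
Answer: $\frac{\sqrt{-29203350 + 110 \sqrt{69685}}}{55} \approx 98.206 i$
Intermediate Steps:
$A = -9654$
$\sqrt{z{\left(\frac{N{\left(p \right)}}{P{\left(7,8 \right)}} \right)} + A} = \sqrt{\sqrt{92 + \frac{8 \frac{1}{-5}}{-11}} - 9654} = \sqrt{\sqrt{92 + 8 \left(- \frac{1}{5}\right) \left(- \frac{1}{11}\right)} - 9654} = \sqrt{\sqrt{92 - - \frac{8}{55}} - 9654} = \sqrt{\sqrt{92 + \frac{8}{55}} - 9654} = \sqrt{\sqrt{\frac{5068}{55}} - 9654} = \sqrt{\frac{2 \sqrt{69685}}{55} - 9654} = \sqrt{-9654 + \frac{2 \sqrt{69685}}{55}}$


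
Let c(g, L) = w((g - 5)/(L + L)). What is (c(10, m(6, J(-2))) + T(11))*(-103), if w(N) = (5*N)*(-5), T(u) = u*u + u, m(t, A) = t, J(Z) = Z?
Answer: -150277/12 ≈ -12523.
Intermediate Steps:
T(u) = u + u² (T(u) = u² + u = u + u²)
w(N) = -25*N
c(g, L) = -25*(-5 + g)/(2*L) (c(g, L) = -25*(g - 5)/(L + L) = -25*(-5 + g)/(2*L))
(c(10, m(6, J(-2))) + T(11))*(-103) = ((25/2)*(5 - 1*10)/6 + 11*(1 + 11))*(-103) = ((25/2)*(⅙)*(5 - 10) + 11*12)*(-103) = ((25/2)*(⅙)*(-5) + 132)*(-103) = (-125/12 + 132)*(-103) = (1459/12)*(-103) = -150277/12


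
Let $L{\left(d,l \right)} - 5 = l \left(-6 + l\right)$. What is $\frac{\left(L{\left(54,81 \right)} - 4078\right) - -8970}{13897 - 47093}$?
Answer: $- \frac{2743}{8299} \approx -0.33052$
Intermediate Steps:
$L{\left(d,l \right)} = 5 + l \left(-6 + l\right)$
$\frac{\left(L{\left(54,81 \right)} - 4078\right) - -8970}{13897 - 47093} = \frac{\left(\left(5 + 81^{2} - 486\right) - 4078\right) - -8970}{13897 - 47093} = \frac{\left(\left(5 + 6561 - 486\right) - 4078\right) + 8970}{-33196} = \left(\left(6080 - 4078\right) + 8970\right) \left(- \frac{1}{33196}\right) = \left(2002 + 8970\right) \left(- \frac{1}{33196}\right) = 10972 \left(- \frac{1}{33196}\right) = - \frac{2743}{8299}$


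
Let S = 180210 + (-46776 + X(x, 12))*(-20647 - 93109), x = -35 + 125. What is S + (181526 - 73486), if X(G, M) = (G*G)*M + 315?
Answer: -5771577434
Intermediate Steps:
x = 90
X(G, M) = 315 + M*G² (X(G, M) = G²*M + 315 = M*G² + 315 = 315 + M*G²)
S = -5771685474 (S = 180210 + (-46776 + (315 + 12*90²))*(-20647 - 93109) = 180210 + (-46776 + (315 + 12*8100))*(-113756) = 180210 + (-46776 + (315 + 97200))*(-113756) = 180210 + (-46776 + 97515)*(-113756) = 180210 + 50739*(-113756) = 180210 - 5771865684 = -5771685474)
S + (181526 - 73486) = -5771685474 + (181526 - 73486) = -5771685474 + 108040 = -5771577434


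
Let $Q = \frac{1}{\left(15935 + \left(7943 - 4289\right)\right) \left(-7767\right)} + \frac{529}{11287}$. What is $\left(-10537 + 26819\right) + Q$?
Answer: $\frac{27961025589727982}{1717291800981} \approx 16282.0$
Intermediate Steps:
$Q = \frac{80486155340}{1717291800981}$ ($Q = \frac{1}{15935 + \left(7943 - 4289\right)} \left(- \frac{1}{7767}\right) + 529 \cdot \frac{1}{11287} = \frac{1}{15935 + 3654} \left(- \frac{1}{7767}\right) + \frac{529}{11287} = \frac{1}{19589} \left(- \frac{1}{7767}\right) + \frac{529}{11287} = - \frac{1}{152147763} + \frac{529}{11287} = \frac{80486155340}{1717291800981} \approx 0.046868$)
$\left(-10537 + 26819\right) + Q = \left(-10537 + 26819\right) + \frac{80486155340}{1717291800981} = 16282 + \frac{80486155340}{1717291800981} = \frac{27961025589727982}{1717291800981}$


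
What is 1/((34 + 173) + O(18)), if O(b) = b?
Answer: 1/225 ≈ 0.0044444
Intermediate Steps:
1/((34 + 173) + O(18)) = 1/((34 + 173) + 18) = 1/(207 + 18) = 1/225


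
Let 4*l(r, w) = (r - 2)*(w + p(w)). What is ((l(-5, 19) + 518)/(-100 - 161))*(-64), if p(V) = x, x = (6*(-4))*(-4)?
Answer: 20272/261 ≈ 77.671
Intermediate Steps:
x = 96 (x = -24*(-4) = 96)
p(V) = 96
l(r, w) = (-2 + r)*(96 + w)/4 (l(r, w) = ((r - 2)*(w + 96))/4 = ((-2 + r)*(96 + w))/4 = (-2 + r)*(96 + w)/4)
((l(-5, 19) + 518)/(-100 - 161))*(-64) = (((-48 + 24*(-5) - 1/2*19 + (1/4)*(-5)*19) + 518)/(-100 - 161))*(-64) = (((-48 - 120 - 19/2 - 95/4) + 518)/(-261))*(-64) = ((-805/4 + 518)*(-1/261))*(-64) = ((1267/4)*(-1/261))*(-64) = -1267/1044*(-64) = 20272/261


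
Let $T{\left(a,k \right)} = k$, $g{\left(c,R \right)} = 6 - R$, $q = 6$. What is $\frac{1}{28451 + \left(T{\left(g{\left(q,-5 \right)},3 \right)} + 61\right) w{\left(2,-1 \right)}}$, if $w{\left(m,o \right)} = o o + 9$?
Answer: $\frac{1}{29091} \approx 3.4375 \cdot 10^{-5}$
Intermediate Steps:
$w{\left(m,o \right)} = 9 + o^{2}$ ($w{\left(m,o \right)} = o^{2} + 9 = 9 + o^{2}$)
$\frac{1}{28451 + \left(T{\left(g{\left(q,-5 \right)},3 \right)} + 61\right) w{\left(2,-1 \right)}} = \frac{1}{28451 + \left(3 + 61\right) \left(9 + \left(-1\right)^{2}\right)} = \frac{1}{28451 + 64 \left(9 + 1\right)} = \frac{1}{28451 + 64 \cdot 10} = \frac{1}{28451 + 640} = \frac{1}{29091}$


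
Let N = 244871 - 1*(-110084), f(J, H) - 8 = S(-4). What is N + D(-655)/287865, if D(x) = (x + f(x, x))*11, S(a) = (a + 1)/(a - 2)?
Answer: 68119409309/191910 ≈ 3.5496e+5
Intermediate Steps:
S(a) = (1 + a)/(-2 + a)
f(J, H) = 17/2 (f(J, H) = 8 + (1 - 4)/(-2 - 4) = 8 - 3/(-6) = 8 - ⅙*(-3) = 8 + ½ = 17/2)
D(x) = 187/2 + 11*x (D(x) = (x + 17/2)*11 = (17/2 + x)*11 = 187/2 + 11*x)
N = 354955 (N = 244871 + 110084 = 354955)
N + D(-655)/287865 = 354955 + (187/2 + 11*(-655))/287865 = 354955 + (187/2 - 7205)*(1/287865) = 354955 - 14223/2*1/287865 = 354955 - 4741/191910 = 68119409309/191910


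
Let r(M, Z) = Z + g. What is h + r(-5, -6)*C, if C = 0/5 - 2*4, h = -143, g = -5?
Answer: -55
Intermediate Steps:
r(M, Z) = -5 + Z (r(M, Z) = Z - 5 = -5 + Z)
C = -8 (C = 0*(⅕) - 8 = 0 - 8 = -8)
h + r(-5, -6)*C = -143 + (-5 - 6)*(-8) = -143 - 11*(-8) = -143 + 88 = -55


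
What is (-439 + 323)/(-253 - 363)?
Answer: 29/154 ≈ 0.18831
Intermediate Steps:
(-439 + 323)/(-253 - 363) = -116/(-616) = -116*(-1/616) = 29/154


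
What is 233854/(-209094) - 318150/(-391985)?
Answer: -2514400409/8196171159 ≈ -0.30678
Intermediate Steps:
233854/(-209094) - 318150/(-391985) = 233854*(-1/209094) - 318150*(-1/391985) = -116927/104547 + 63630/78397 = -2514400409/8196171159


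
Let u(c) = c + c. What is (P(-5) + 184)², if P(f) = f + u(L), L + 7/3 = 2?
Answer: 286225/9 ≈ 31803.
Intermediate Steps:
L = -⅓ (L = -7/3 + 2 = -⅓ ≈ -0.33333)
u(c) = 2*c
P(f) = -⅔ + f (P(f) = f + 2*(-⅓) = f - ⅔ = -⅔ + f)
(P(-5) + 184)² = ((-⅔ - 5) + 184)² = (-17/3 + 184)² = (535/3)² = 286225/9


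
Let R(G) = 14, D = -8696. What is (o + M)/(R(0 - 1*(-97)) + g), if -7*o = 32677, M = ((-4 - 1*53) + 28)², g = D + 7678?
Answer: 13395/3514 ≈ 3.8119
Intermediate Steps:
g = -1018 (g = -8696 + 7678 = -1018)
M = 841 (M = ((-4 - 53) + 28)² = (-57 + 28)² = (-29)² = 841)
o = -32677/7 (o = -⅐*32677 = -32677/7 ≈ -4668.1)
(o + M)/(R(0 - 1*(-97)) + g) = (-32677/7 + 841)/(14 - 1018) = -26790/7/(-1004) = -26790/7*(-1/1004) = 13395/3514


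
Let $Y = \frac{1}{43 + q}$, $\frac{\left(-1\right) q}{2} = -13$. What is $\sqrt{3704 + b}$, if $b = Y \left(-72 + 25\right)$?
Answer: $\frac{\sqrt{17631501}}{69} \approx 60.855$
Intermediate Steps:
$q = 26$ ($q = \left(-2\right) \left(-13\right) = 26$)
$Y = \frac{1}{69}$ ($Y = \frac{1}{43 + 26} = \frac{1}{69} \approx 0.014493$)
$b = - \frac{47}{69}$ ($b = \frac{-72 + 25}{69} = \frac{1}{69} \left(-47\right) = - \frac{47}{69} \approx -0.68116$)
$\sqrt{3704 + b} = \sqrt{3704 - \frac{47}{69}} = \sqrt{\frac{255529}{69}} = \frac{\sqrt{17631501}}{69}$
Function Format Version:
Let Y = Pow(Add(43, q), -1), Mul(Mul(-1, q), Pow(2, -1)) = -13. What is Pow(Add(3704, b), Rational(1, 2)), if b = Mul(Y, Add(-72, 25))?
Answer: Mul(Rational(1, 69), Pow(17631501, Rational(1, 2))) ≈ 60.855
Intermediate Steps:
q = 26 (q = Mul(-2, -13) = 26)
Y = Rational(1, 69) (Y = Pow(Add(43, 26), -1) = Pow(69, -1) = Rational(1, 69) ≈ 0.014493)
b = Rational(-47, 69) (b = Mul(Rational(1, 69), Add(-72, 25)) = Mul(Rational(1, 69), -47) = Rational(-47, 69) ≈ -0.68116)
Pow(Add(3704, b), Rational(1, 2)) = Pow(Add(3704, Rational(-47, 69)), Rational(1, 2)) = Pow(Rational(255529, 69), Rational(1, 2)) = Mul(Rational(1, 69), Pow(17631501, Rational(1, 2)))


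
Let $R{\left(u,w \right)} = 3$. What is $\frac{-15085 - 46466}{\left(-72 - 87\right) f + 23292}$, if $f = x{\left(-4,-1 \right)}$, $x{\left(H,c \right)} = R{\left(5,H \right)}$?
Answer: $- \frac{6839}{2535} \approx -2.6978$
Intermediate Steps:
$x{\left(H,c \right)} = 3$
$f = 3$
$\frac{-15085 - 46466}{\left(-72 - 87\right) f + 23292} = \frac{-15085 - 46466}{\left(-72 - 87\right) 3 + 23292} = - \frac{61551}{\left(-159\right) 3 + 23292} = - \frac{61551}{-477 + 23292} = - \frac{61551}{22815} = \left(-61551\right) \frac{1}{22815} = - \frac{6839}{2535}$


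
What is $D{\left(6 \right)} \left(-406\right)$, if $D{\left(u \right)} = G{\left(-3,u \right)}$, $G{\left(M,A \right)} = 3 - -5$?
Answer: $-3248$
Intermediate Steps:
$G{\left(M,A \right)} = 8$ ($G{\left(M,A \right)} = 3 + 5 = 8$)
$D{\left(u \right)} = 8$
$D{\left(6 \right)} \left(-406\right) = 8 \left(-406\right) = -3248$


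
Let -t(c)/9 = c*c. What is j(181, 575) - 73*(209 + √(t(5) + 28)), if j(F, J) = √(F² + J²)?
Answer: -15257 + √363386 - 73*I*√197 ≈ -14654.0 - 1024.6*I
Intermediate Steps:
t(c) = -9*c² (t(c) = -9*c*c = -9*c²)
j(181, 575) - 73*(209 + √(t(5) + 28)) = √(181² + 575²) - 73*(209 + √(-9*5² + 28)) = √(32761 + 330625) - 73*(209 + √(-9*25 + 28)) = √363386 - 73*(209 + √(-225 + 28)) = √363386 - 73*(209 + √(-197)) = √363386 - 73*(209 + I*√197) = √363386 + (-15257 - 73*I*√197) = -15257 + √363386 - 73*I*√197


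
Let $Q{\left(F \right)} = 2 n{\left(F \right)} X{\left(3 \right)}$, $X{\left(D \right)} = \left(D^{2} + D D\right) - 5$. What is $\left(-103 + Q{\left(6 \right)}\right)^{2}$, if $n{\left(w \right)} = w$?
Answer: $2809$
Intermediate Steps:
$X{\left(D \right)} = -5 + 2 D^{2}$ ($X{\left(D \right)} = \left(D^{2} + D^{2}\right) - 5 = 2 D^{2} - 5 = -5 + 2 D^{2}$)
$Q{\left(F \right)} = 26 F$ ($Q{\left(F \right)} = 2 F \left(-5 + 2 \cdot 3^{2}\right) = 2 F \left(-5 + 2 \cdot 9\right) = 2 F \left(-5 + 18\right) = 2 F 13 = 26 F$)
$\left(-103 + Q{\left(6 \right)}\right)^{2} = \left(-103 + 26 \cdot 6\right)^{2} = \left(-103 + 156\right)^{2} = 53^{2} = 2809$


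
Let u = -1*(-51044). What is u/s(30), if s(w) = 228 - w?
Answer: 25522/99 ≈ 257.80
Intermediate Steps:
u = 51044
u/s(30) = 51044/(228 - 1*30) = 51044/(228 - 30) = 51044/198 = 51044*(1/198) = 25522/99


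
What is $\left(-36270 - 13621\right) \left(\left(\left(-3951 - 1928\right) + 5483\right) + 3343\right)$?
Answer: $-147028777$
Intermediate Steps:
$\left(-36270 - 13621\right) \left(\left(\left(-3951 - 1928\right) + 5483\right) + 3343\right) = - 49891 \left(\left(-5879 + 5483\right) + 3343\right) = - 49891 \left(-396 + 3343\right) = \left(-49891\right) 2947 = -147028777$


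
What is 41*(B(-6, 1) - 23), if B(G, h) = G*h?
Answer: -1189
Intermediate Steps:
41*(B(-6, 1) - 23) = 41*(-6*1 - 23) = 41*(-6 - 23) = 41*(-29) = -1189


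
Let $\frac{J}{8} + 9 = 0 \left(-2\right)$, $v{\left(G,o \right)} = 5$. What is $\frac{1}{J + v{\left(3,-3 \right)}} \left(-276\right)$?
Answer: $\frac{276}{67} \approx 4.1194$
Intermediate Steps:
$J = -72$ ($J = -72 + 8 \cdot 0 \left(-2\right) = -72 + 8 \cdot 0 = -72 + 0 = -72$)
$\frac{1}{J + v{\left(3,-3 \right)}} \left(-276\right) = \frac{1}{-72 + 5} \left(-276\right) = \frac{1}{-67} \left(-276\right) = \left(- \frac{1}{67}\right) \left(-276\right) = \frac{276}{67}$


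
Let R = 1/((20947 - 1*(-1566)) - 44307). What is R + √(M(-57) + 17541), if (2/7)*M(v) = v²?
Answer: -1/21794 + 15*√514/2 ≈ 170.04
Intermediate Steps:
R = -1/21794 (R = 1/((20947 + 1566) - 44307) = 1/(22513 - 44307) = 1/(-21794) = -1/21794 ≈ -4.5884e-5)
M(v) = 7*v²/2
R + √(M(-57) + 17541) = -1/21794 + √((7/2)*(-57)² + 17541) = -1/21794 + √((7/2)*3249 + 17541) = -1/21794 + √(22743/2 + 17541) = -1/21794 + √(57825/2) = -1/21794 + 15*√514/2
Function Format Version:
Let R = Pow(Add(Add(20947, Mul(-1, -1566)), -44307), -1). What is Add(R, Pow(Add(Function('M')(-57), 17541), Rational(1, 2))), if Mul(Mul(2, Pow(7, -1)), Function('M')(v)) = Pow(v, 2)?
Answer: Add(Rational(-1, 21794), Mul(Rational(15, 2), Pow(514, Rational(1, 2)))) ≈ 170.04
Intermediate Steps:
R = Rational(-1, 21794) (R = Pow(Add(Add(20947, 1566), -44307), -1) = Pow(Add(22513, -44307), -1) = Pow(-21794, -1) = Rational(-1, 21794) ≈ -4.5884e-5)
Function('M')(v) = Mul(Rational(7, 2), Pow(v, 2))
Add(R, Pow(Add(Function('M')(-57), 17541), Rational(1, 2))) = Add(Rational(-1, 21794), Pow(Add(Mul(Rational(7, 2), Pow(-57, 2)), 17541), Rational(1, 2))) = Add(Rational(-1, 21794), Pow(Add(Mul(Rational(7, 2), 3249), 17541), Rational(1, 2))) = Add(Rational(-1, 21794), Pow(Add(Rational(22743, 2), 17541), Rational(1, 2))) = Add(Rational(-1, 21794), Pow(Rational(57825, 2), Rational(1, 2))) = Add(Rational(-1, 21794), Mul(Rational(15, 2), Pow(514, Rational(1, 2))))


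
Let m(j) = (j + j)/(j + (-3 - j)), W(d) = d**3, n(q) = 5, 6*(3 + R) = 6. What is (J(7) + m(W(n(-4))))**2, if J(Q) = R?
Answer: 65536/9 ≈ 7281.8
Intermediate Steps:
R = -2 (R = -3 + (1/6)*6 = -3 + 1 = -2)
J(Q) = -2
m(j) = -2*j/3 (m(j) = (2*j)/(-3) = (2*j)*(-1/3) = -2*j/3)
(J(7) + m(W(n(-4))))**2 = (-2 - 2/3*5**3)**2 = (-2 - 2/3*125)**2 = (-2 - 250/3)**2 = (-256/3)**2 = 65536/9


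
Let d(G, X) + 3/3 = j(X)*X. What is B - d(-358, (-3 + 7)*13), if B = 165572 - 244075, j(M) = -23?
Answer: -77306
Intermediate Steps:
d(G, X) = -1 - 23*X
B = -78503
B - d(-358, (-3 + 7)*13) = -78503 - (-1 - 23*(-3 + 7)*13) = -78503 - (-1 - 92*13) = -78503 - (-1 - 23*52) = -78503 - (-1 - 1196) = -78503 - 1*(-1197) = -78503 + 1197 = -77306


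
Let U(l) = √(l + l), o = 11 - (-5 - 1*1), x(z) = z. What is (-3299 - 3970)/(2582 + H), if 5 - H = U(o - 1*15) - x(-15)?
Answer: -7269/2570 ≈ -2.8284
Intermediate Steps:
o = 17 (o = 11 - (-5 - 1) = 11 - 1*(-6) = 11 + 6 = 17)
U(l) = √2*√l (U(l) = √(2*l) = √2*√l)
H = -12 (H = 5 - (√2*√(17 - 1*15) - 1*(-15)) = 5 - (√2*√(17 - 15) + 15) = 5 - (√2*√2 + 15) = 5 - (2 + 15) = 5 - 1*17 = 5 - 17 = -12)
(-3299 - 3970)/(2582 + H) = (-3299 - 3970)/(2582 - 12) = -7269/2570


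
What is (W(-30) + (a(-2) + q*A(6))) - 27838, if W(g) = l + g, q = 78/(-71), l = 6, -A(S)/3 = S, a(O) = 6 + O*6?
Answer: -1977224/71 ≈ -27848.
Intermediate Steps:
a(O) = 6 + 6*O
A(S) = -3*S
q = -78/71 (q = 78*(-1/71) = -78/71 ≈ -1.0986)
W(g) = 6 + g
(W(-30) + (a(-2) + q*A(6))) - 27838 = ((6 - 30) + ((6 + 6*(-2)) - (-234)*6/71)) - 27838 = (-24 + ((6 - 12) - 78/71*(-18))) - 27838 = (-24 + (-6 + 1404/71)) - 27838 = (-24 + 978/71) - 27838 = -726/71 - 27838 = -1977224/71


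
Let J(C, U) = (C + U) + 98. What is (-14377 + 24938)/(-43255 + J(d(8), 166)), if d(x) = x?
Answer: -10561/42983 ≈ -0.24570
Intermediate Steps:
J(C, U) = 98 + C + U
(-14377 + 24938)/(-43255 + J(d(8), 166)) = (-14377 + 24938)/(-43255 + (98 + 8 + 166)) = 10561/(-43255 + 272) = 10561/(-42983) = 10561*(-1/42983) = -10561/42983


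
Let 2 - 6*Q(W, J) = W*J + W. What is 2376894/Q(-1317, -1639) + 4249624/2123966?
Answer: -2640397046671/572739113713 ≈ -4.6101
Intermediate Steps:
Q(W, J) = 1/3 - W/6 - J*W/6 (Q(W, J) = 1/3 - (W*J + W)/6 = 1/3 - (J*W + W)/6 = 1/3 - (W + J*W)/6 = 1/3 + (-W/6 - J*W/6) = 1/3 - W/6 - J*W/6)
2376894/Q(-1317, -1639) + 4249624/2123966 = 2376894/(1/3 - 1/6*(-1317) - 1/6*(-1639)*(-1317)) + 4249624/2123966 = 2376894/(1/3 + 439/2 - 719521/2) + 4249624*(1/2123966) = 2376894/(-1078622/3) + 2124812/1061983 = 2376894*(-3/1078622) + 2124812/1061983 = -3565341/539311 + 2124812/1061983 = -2640397046671/572739113713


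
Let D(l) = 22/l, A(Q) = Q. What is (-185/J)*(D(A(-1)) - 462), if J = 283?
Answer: 89540/283 ≈ 316.40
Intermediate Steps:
(-185/J)*(D(A(-1)) - 462) = (-185/283)*(22/(-1) - 462) = (-185*1/283)*(22*(-1) - 462) = -185*(-22 - 462)/283 = -185/283*(-484) = 89540/283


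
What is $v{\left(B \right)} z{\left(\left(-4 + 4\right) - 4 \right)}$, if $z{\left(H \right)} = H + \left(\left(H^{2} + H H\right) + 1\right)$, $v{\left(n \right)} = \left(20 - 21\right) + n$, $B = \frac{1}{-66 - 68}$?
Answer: $- \frac{3915}{134} \approx -29.216$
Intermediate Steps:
$B = - \frac{1}{134}$ ($B = \frac{1}{-134} = - \frac{1}{134} \approx -0.0074627$)
$v{\left(n \right)} = -1 + n$
$z{\left(H \right)} = 1 + H + 2 H^{2}$ ($z{\left(H \right)} = H + \left(\left(H^{2} + H^{2}\right) + 1\right) = H + \left(2 H^{2} + 1\right) = H + \left(1 + 2 H^{2}\right) = 1 + H + 2 H^{2}$)
$v{\left(B \right)} z{\left(\left(-4 + 4\right) - 4 \right)} = \left(-1 - \frac{1}{134}\right) \left(1 + \left(\left(-4 + 4\right) - 4\right) + 2 \left(\left(-4 + 4\right) - 4\right)^{2}\right) = - \frac{135 \left(1 + \left(0 - 4\right) + 2 \left(0 - 4\right)^{2}\right)}{134} = - \frac{135 \left(1 - 4 + 2 \left(-4\right)^{2}\right)}{134} = - \frac{135 \left(1 - 4 + 2 \cdot 16\right)}{134} = - \frac{135 \left(1 - 4 + 32\right)}{134} = \left(- \frac{135}{134}\right) 29 = - \frac{3915}{134}$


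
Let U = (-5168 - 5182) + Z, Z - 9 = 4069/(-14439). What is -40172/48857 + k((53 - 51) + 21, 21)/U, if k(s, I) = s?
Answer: -6014618639225/7295218191176 ≈ -0.82446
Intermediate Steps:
Z = 125882/14439 (Z = 9 + 4069/(-14439) = 9 + 4069*(-1/14439) = 9 - 4069/14439 = 125882/14439 ≈ 8.7182)
U = -149317768/14439 (U = (-5168 - 5182) + 125882/14439 = -10350 + 125882/14439 = -149317768/14439 ≈ -10341.)
-40172/48857 + k((53 - 51) + 21, 21)/U = -40172/48857 + ((53 - 51) + 21)/(-149317768/14439) = -40172*1/48857 + (2 + 21)*(-14439/149317768) = -40172/48857 + 23*(-14439/149317768) = -40172/48857 - 332097/149317768 = -6014618639225/7295218191176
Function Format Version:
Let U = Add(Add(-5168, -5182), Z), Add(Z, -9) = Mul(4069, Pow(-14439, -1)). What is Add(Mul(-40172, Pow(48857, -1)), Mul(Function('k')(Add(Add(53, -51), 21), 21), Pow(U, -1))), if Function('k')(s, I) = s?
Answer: Rational(-6014618639225, 7295218191176) ≈ -0.82446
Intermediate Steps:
Z = Rational(125882, 14439) (Z = Add(9, Mul(4069, Pow(-14439, -1))) = Add(9, Mul(4069, Rational(-1, 14439))) = Add(9, Rational(-4069, 14439)) = Rational(125882, 14439) ≈ 8.7182)
U = Rational(-149317768, 14439) (U = Add(Add(-5168, -5182), Rational(125882, 14439)) = Add(-10350, Rational(125882, 14439)) = Rational(-149317768, 14439) ≈ -10341.)
Add(Mul(-40172, Pow(48857, -1)), Mul(Function('k')(Add(Add(53, -51), 21), 21), Pow(U, -1))) = Add(Mul(-40172, Pow(48857, -1)), Mul(Add(Add(53, -51), 21), Pow(Rational(-149317768, 14439), -1))) = Add(Mul(-40172, Rational(1, 48857)), Mul(Add(2, 21), Rational(-14439, 149317768))) = Add(Rational(-40172, 48857), Mul(23, Rational(-14439, 149317768))) = Add(Rational(-40172, 48857), Rational(-332097, 149317768)) = Rational(-6014618639225, 7295218191176)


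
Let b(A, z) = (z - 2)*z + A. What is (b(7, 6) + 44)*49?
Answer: 3675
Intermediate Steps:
b(A, z) = A + z*(-2 + z) (b(A, z) = (-2 + z)*z + A = z*(-2 + z) + A = A + z*(-2 + z))
(b(7, 6) + 44)*49 = ((7 + 6² - 2*6) + 44)*49 = ((7 + 36 - 12) + 44)*49 = (31 + 44)*49 = 75*49 = 3675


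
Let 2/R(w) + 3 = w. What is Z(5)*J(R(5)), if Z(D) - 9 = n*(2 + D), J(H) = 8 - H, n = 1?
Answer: 112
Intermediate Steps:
R(w) = 2/(-3 + w)
Z(D) = 11 + D (Z(D) = 9 + 1*(2 + D) = 9 + (2 + D) = 11 + D)
Z(5)*J(R(5)) = (11 + 5)*(8 - 2/(-3 + 5)) = 16*(8 - 2/2) = 16*(8 - 1*1) = 16*(8 - 1) = 16*7 = 112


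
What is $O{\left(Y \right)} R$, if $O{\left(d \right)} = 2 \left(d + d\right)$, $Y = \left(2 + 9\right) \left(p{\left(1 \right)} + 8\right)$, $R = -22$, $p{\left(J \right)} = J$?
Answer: $-8712$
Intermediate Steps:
$Y = 99$ ($Y = \left(2 + 9\right) \left(1 + 8\right) = 11 \cdot 9 = 99$)
$O{\left(d \right)} = 4 d$ ($O{\left(d \right)} = 2 \cdot 2 d = 4 d$)
$O{\left(Y \right)} R = 4 \cdot 99 \left(-22\right) = 396 \left(-22\right) = -8712$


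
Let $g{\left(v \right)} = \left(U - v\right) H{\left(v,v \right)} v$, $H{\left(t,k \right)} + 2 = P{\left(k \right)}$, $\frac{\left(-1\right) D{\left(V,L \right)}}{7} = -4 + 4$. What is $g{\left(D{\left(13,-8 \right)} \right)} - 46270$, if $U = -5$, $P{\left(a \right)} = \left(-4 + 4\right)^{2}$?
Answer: $-46270$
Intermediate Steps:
$D{\left(V,L \right)} = 0$ ($D{\left(V,L \right)} = - 7 \left(-4 + 4\right) = \left(-7\right) 0 = 0$)
$P{\left(a \right)} = 0$ ($P{\left(a \right)} = 0^{2} = 0$)
$H{\left(t,k \right)} = -2$ ($H{\left(t,k \right)} = -2 + 0 = -2$)
$g{\left(v \right)} = v \left(10 + 2 v\right)$ ($g{\left(v \right)} = \left(-5 - v\right) \left(-2\right) v = \left(10 + 2 v\right) v = v \left(10 + 2 v\right)$)
$g{\left(D{\left(13,-8 \right)} \right)} - 46270 = 2 \cdot 0 \left(5 + 0\right) - 46270 = 2 \cdot 0 \cdot 5 - 46270 = 0 - 46270 = -46270$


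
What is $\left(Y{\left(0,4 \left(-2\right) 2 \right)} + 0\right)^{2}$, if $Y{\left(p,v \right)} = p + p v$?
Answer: $0$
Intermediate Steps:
$\left(Y{\left(0,4 \left(-2\right) 2 \right)} + 0\right)^{2} = \left(0 \left(1 + 4 \left(-2\right) 2\right) + 0\right)^{2} = \left(0 \left(1 - 16\right) + 0\right)^{2} = \left(0 \left(-15\right) + 0\right)^{2} = \left(0 + 0\right)^{2} = 0^{2} = 0$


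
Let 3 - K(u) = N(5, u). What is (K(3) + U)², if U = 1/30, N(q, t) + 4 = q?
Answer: 3721/900 ≈ 4.1344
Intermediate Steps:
N(q, t) = -4 + q
U = 1/30 ≈ 0.033333
K(u) = 2 (K(u) = 3 - (-4 + 5) = 3 - 1*1 = 3 - 1 = 2)
(K(3) + U)² = (2 + 1/30)² = (61/30)² = 3721/900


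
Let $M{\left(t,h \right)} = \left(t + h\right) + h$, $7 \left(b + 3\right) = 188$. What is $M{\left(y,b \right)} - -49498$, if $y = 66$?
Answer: $\frac{347282}{7} \approx 49612.0$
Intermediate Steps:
$b = \frac{167}{7}$ ($b = -3 + \frac{1}{7} \cdot 188 = -3 + \frac{188}{7} = \frac{167}{7} \approx 23.857$)
$M{\left(t,h \right)} = t + 2 h$ ($M{\left(t,h \right)} = \left(h + t\right) + h = t + 2 h$)
$M{\left(y,b \right)} - -49498 = \left(66 + 2 \cdot \frac{167}{7}\right) - -49498 = \left(66 + \frac{334}{7}\right) + 49498 = \frac{796}{7} + 49498 = \frac{347282}{7}$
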